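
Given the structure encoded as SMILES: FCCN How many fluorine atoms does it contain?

Scan the SMILES for F atoms (remember two-letter symbols like Cl and Br are single atoms).
Fluorine count: 1.

1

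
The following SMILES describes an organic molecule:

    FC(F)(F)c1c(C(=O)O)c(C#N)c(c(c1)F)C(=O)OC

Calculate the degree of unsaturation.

Molecular formula: C11H5F4NO4.
DoU = (2C + 2 + N − H − X) / 2, where X is the halogen count and O/S are ignored.
    = (2·11 + 2 + 1 − 5 − 4) / 2 = 16 / 2 = 8.

8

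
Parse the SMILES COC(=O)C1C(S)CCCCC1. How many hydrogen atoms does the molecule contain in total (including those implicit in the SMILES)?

Walk through each heavy atom and fill implicit hydrogens from standard valence (C 4, N 3, O 2, S 2, halogen 1):
  atom 1: C, bond orders sum to 1 (valence 4) → 3 H
  atom 2: O, bond orders sum to 2 (valence 2) → 0 H
  atom 3: C, bond orders sum to 4 (valence 4) → 0 H
  atom 4: O, bond orders sum to 2 (valence 2) → 0 H
  atom 5: C, bond orders sum to 3 (valence 4) → 1 H
  atom 6: C, bond orders sum to 3 (valence 4) → 1 H
  atom 7: S, bond orders sum to 1 (valence 2) → 1 H
  atom 8: C, bond orders sum to 2 (valence 4) → 2 H
  atom 9: C, bond orders sum to 2 (valence 4) → 2 H
  atom 10: C, bond orders sum to 2 (valence 4) → 2 H
  atom 11: C, bond orders sum to 2 (valence 4) → 2 H
  atom 12: C, bond orders sum to 2 (valence 4) → 2 H
Total hydrogens: 16.

16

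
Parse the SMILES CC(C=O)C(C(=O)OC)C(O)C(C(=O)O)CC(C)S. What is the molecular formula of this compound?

C12H20O6S

Walk through each heavy atom and fill implicit hydrogens from standard valence (C 4, N 3, O 2, S 2, halogen 1):
  atom 1: C, bond orders sum to 1 (valence 4) → 3 H
  atom 2: C, bond orders sum to 3 (valence 4) → 1 H
  atom 3: C, bond orders sum to 3 (valence 4) → 1 H
  atom 4: O, bond orders sum to 2 (valence 2) → 0 H
  atom 5: C, bond orders sum to 3 (valence 4) → 1 H
  atom 6: C, bond orders sum to 4 (valence 4) → 0 H
  atom 7: O, bond orders sum to 2 (valence 2) → 0 H
  atom 8: O, bond orders sum to 2 (valence 2) → 0 H
  atom 9: C, bond orders sum to 1 (valence 4) → 3 H
  atom 10: C, bond orders sum to 3 (valence 4) → 1 H
  atom 11: O, bond orders sum to 1 (valence 2) → 1 H
  atom 12: C, bond orders sum to 3 (valence 4) → 1 H
  atom 13: C, bond orders sum to 4 (valence 4) → 0 H
  atom 14: O, bond orders sum to 2 (valence 2) → 0 H
  atom 15: O, bond orders sum to 1 (valence 2) → 1 H
  atom 16: C, bond orders sum to 2 (valence 4) → 2 H
  atom 17: C, bond orders sum to 3 (valence 4) → 1 H
  atom 18: C, bond orders sum to 1 (valence 4) → 3 H
  atom 19: S, bond orders sum to 1 (valence 2) → 1 H
Totals → C:12, H:20, O:6, S:1.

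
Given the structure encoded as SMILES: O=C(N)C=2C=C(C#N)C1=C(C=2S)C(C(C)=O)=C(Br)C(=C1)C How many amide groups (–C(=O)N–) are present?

The amide motif appears at heavy-atom position 2 in the SMILES.
Other groups present: 1 ketone, 1 nitrile, 1 thiol.
Amide count: 1.

1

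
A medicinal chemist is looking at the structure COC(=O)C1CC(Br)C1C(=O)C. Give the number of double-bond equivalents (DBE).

3

Degree of unsaturation = (number of rings) + (number of π bonds).
Ring closures in the SMILES: 1.
π bonds: 2 double bonds (each 1 DoU) → 2 DoU from unsaturation.
Total DoU = 1 + 2 = 3.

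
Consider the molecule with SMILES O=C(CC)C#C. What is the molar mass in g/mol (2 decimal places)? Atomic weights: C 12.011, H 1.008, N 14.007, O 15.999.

82.10 g/mol

First, the molecular formula is C5H6O (counting implicit H from valence).
  C: 5 × 12.011 = 60.055
  H: 6 × 1.008 = 6.048
  O: 1 × 15.999 = 15.999
Sum: 5×12.011 + 6×1.008 + 1×15.999 = 82.102 → 82.10 g/mol.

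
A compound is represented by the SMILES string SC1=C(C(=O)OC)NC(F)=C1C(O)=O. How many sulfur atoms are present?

1

Scan the SMILES for S atoms (remember two-letter symbols like Cl and Br are single atoms).
Sulfur count: 1.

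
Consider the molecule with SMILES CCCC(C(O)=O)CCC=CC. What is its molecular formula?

Walk through each heavy atom and fill implicit hydrogens from standard valence (C 4, N 3, O 2, S 2, halogen 1):
  atom 1: C, bond orders sum to 1 (valence 4) → 3 H
  atom 2: C, bond orders sum to 2 (valence 4) → 2 H
  atom 3: C, bond orders sum to 2 (valence 4) → 2 H
  atom 4: C, bond orders sum to 3 (valence 4) → 1 H
  atom 5: C, bond orders sum to 4 (valence 4) → 0 H
  atom 6: O, bond orders sum to 1 (valence 2) → 1 H
  atom 7: O, bond orders sum to 2 (valence 2) → 0 H
  atom 8: C, bond orders sum to 2 (valence 4) → 2 H
  atom 9: C, bond orders sum to 2 (valence 4) → 2 H
  atom 10: C, bond orders sum to 3 (valence 4) → 1 H
  atom 11: C, bond orders sum to 3 (valence 4) → 1 H
  atom 12: C, bond orders sum to 1 (valence 4) → 3 H
Totals → C:10, H:18, O:2.
In Hill order: C10H18O2.

C10H18O2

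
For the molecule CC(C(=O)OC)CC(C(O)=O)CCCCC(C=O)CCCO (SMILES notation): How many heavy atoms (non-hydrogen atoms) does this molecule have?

22

Every atom symbol written in the SMILES (organic subset) is one heavy atom; implicit H are not written.
Heavy atoms by element → C:16, O:6.
Total: 22.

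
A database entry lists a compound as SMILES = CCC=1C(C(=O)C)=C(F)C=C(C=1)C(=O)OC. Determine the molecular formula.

Walk through each heavy atom and fill implicit hydrogens from standard valence (C 4, N 3, O 2, S 2, halogen 1):
  atom 1: C, bond orders sum to 1 (valence 4) → 3 H
  atom 2: C, bond orders sum to 2 (valence 4) → 2 H
  atom 3: C, bond orders sum to 4 (valence 4) → 0 H
  atom 4: C, bond orders sum to 4 (valence 4) → 0 H
  atom 5: C, bond orders sum to 4 (valence 4) → 0 H
  atom 6: O, bond orders sum to 2 (valence 2) → 0 H
  atom 7: C, bond orders sum to 1 (valence 4) → 3 H
  atom 8: C, bond orders sum to 4 (valence 4) → 0 H
  atom 9: F (halogen, monovalent) → 0 H
  atom 10: C, bond orders sum to 3 (valence 4) → 1 H
  atom 11: C, bond orders sum to 4 (valence 4) → 0 H
  atom 12: C, bond orders sum to 3 (valence 4) → 1 H
  atom 13: C, bond orders sum to 4 (valence 4) → 0 H
  atom 14: O, bond orders sum to 2 (valence 2) → 0 H
  atom 15: O, bond orders sum to 2 (valence 2) → 0 H
  atom 16: C, bond orders sum to 1 (valence 4) → 3 H
Totals → C:12, H:13, F:1, O:3.

C12H13FO3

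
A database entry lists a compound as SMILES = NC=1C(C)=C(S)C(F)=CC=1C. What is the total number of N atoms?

1

Scan the SMILES for N atoms (remember two-letter symbols like Cl and Br are single atoms).
Nitrogen count: 1.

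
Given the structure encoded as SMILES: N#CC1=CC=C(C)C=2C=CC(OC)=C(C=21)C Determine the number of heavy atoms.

16

Every atom symbol written in the SMILES (organic subset) is one heavy atom; implicit H are not written.
Heavy atoms by element → C:14, N:1, O:1.
Total: 16.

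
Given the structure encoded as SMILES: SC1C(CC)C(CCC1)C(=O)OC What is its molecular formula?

C10H18O2S

Walk through each heavy atom and fill implicit hydrogens from standard valence (C 4, N 3, O 2, S 2, halogen 1):
  atom 1: S, bond orders sum to 1 (valence 2) → 1 H
  atom 2: C, bond orders sum to 3 (valence 4) → 1 H
  atom 3: C, bond orders sum to 3 (valence 4) → 1 H
  atom 4: C, bond orders sum to 2 (valence 4) → 2 H
  atom 5: C, bond orders sum to 1 (valence 4) → 3 H
  atom 6: C, bond orders sum to 3 (valence 4) → 1 H
  atom 7: C, bond orders sum to 2 (valence 4) → 2 H
  atom 8: C, bond orders sum to 2 (valence 4) → 2 H
  atom 9: C, bond orders sum to 2 (valence 4) → 2 H
  atom 10: C, bond orders sum to 4 (valence 4) → 0 H
  atom 11: O, bond orders sum to 2 (valence 2) → 0 H
  atom 12: O, bond orders sum to 2 (valence 2) → 0 H
  atom 13: C, bond orders sum to 1 (valence 4) → 3 H
Totals → C:10, H:18, O:2, S:1.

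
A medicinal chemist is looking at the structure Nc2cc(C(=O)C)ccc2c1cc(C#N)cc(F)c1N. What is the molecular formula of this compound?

Walk through each heavy atom and fill implicit hydrogens from standard valence (C 4, N 3, O 2, S 2, halogen 1); for lowercase aromatic atoms, an aromatic c carries 1 H when it has two neighbours and 0 H with three, and aromatic n carries 0 H:
  atom 1: N, bond orders sum to 1 (valence 3) → 2 H
  atom 2: aromatic c, 3 neighbours → 0 H
  atom 3: aromatic c, 2 neighbours → 1 H
  atom 4: aromatic c, 3 neighbours → 0 H
  atom 5: C, bond orders sum to 4 (valence 4) → 0 H
  atom 6: O, bond orders sum to 2 (valence 2) → 0 H
  atom 7: C, bond orders sum to 1 (valence 4) → 3 H
  atom 8: aromatic c, 2 neighbours → 1 H
  atom 9: aromatic c, 2 neighbours → 1 H
  atom 10: aromatic c, 3 neighbours → 0 H
  atom 11: aromatic c, 3 neighbours → 0 H
  atom 12: aromatic c, 2 neighbours → 1 H
  atom 13: aromatic c, 3 neighbours → 0 H
  atom 14: C, bond orders sum to 4 (valence 4) → 0 H
  atom 15: N, bond orders sum to 3 (valence 3) → 0 H
  atom 16: aromatic c, 2 neighbours → 1 H
  atom 17: aromatic c, 3 neighbours → 0 H
  atom 18: F (halogen, monovalent) → 0 H
  atom 19: aromatic c, 3 neighbours → 0 H
  atom 20: N, bond orders sum to 1 (valence 3) → 2 H
Totals → C:15, H:12, F:1, N:3, O:1.

C15H12FN3O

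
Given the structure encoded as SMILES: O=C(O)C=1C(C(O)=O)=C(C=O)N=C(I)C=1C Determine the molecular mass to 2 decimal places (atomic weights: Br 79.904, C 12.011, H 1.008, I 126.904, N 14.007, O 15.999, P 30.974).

First, the molecular formula is C9H6INO5 (counting implicit H from valence).
  C: 9 × 12.011 = 108.099
  H: 6 × 1.008 = 6.048
  I: 1 × 126.904 = 126.904
  N: 1 × 14.007 = 14.007
  O: 5 × 15.999 = 79.995
Sum: 9×12.011 + 6×1.008 + 1×126.904 + 1×14.007 + 5×15.999 = 335.053 → 335.05 g/mol.

335.05 g/mol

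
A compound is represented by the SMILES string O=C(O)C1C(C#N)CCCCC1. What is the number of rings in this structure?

1

In SMILES, each pair of matching ring-closure digits denotes one ring-closing bond; the number of such bonds equals the number of independent rings.
Ring-closure bonds here: 1.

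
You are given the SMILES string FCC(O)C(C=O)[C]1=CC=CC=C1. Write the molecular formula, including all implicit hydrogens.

Walk through each heavy atom and fill implicit hydrogens from standard valence (C 4, N 3, O 2, S 2, halogen 1):
  atom 1: F (halogen, monovalent) → 0 H
  atom 2: C, bond orders sum to 2 (valence 4) → 2 H
  atom 3: C, bond orders sum to 3 (valence 4) → 1 H
  atom 4: O, bond orders sum to 1 (valence 2) → 1 H
  atom 5: C, bond orders sum to 3 (valence 4) → 1 H
  atom 6: C, bond orders sum to 3 (valence 4) → 1 H
  atom 7: O, bond orders sum to 2 (valence 2) → 0 H
  atom 8: C with explicit H count 0
  atom 9: C, bond orders sum to 3 (valence 4) → 1 H
  atom 10: C, bond orders sum to 3 (valence 4) → 1 H
  atom 11: C, bond orders sum to 3 (valence 4) → 1 H
  atom 12: C, bond orders sum to 3 (valence 4) → 1 H
  atom 13: C, bond orders sum to 3 (valence 4) → 1 H
Totals → C:10, H:11, F:1, O:2.

C10H11FO2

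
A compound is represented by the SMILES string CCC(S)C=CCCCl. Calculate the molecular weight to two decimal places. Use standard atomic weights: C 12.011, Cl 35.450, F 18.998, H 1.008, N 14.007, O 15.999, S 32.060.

First, the molecular formula is C7H13ClS (counting implicit H from valence).
  C: 7 × 12.011 = 84.077
  Cl: 1 × 35.450 = 35.450
  H: 13 × 1.008 = 13.104
  S: 1 × 32.060 = 32.060
Sum: 7×12.011 + 1×35.450 + 13×1.008 + 1×32.060 = 164.691 → 164.69 g/mol.

164.69 g/mol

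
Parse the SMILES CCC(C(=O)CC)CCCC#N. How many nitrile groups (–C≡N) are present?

1

The nitrile motif appears at heavy-atom position 11 in the SMILES.
Other groups present: 1 ketone.
Nitrile count: 1.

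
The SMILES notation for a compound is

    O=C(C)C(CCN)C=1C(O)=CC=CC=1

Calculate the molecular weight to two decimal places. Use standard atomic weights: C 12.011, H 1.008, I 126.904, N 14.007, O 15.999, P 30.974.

193.25 g/mol

First, the molecular formula is C11H15NO2 (counting implicit H from valence).
  C: 11 × 12.011 = 132.121
  H: 15 × 1.008 = 15.120
  N: 1 × 14.007 = 14.007
  O: 2 × 15.999 = 31.998
Sum: 11×12.011 + 15×1.008 + 1×14.007 + 2×15.999 = 193.246 → 193.25 g/mol.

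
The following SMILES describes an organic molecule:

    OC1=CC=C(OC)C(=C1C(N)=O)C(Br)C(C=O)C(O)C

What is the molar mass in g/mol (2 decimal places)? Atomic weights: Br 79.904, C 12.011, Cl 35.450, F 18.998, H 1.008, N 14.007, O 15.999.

First, the molecular formula is C13H16BrNO5 (counting implicit H from valence).
  Br: 1 × 79.904 = 79.904
  C: 13 × 12.011 = 156.143
  H: 16 × 1.008 = 16.128
  N: 1 × 14.007 = 14.007
  O: 5 × 15.999 = 79.995
Sum: 1×79.904 + 13×12.011 + 16×1.008 + 1×14.007 + 5×15.999 = 346.177 → 346.18 g/mol.

346.18 g/mol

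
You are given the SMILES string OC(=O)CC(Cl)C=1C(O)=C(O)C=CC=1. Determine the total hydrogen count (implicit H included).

9

Walk through each heavy atom and fill implicit hydrogens from standard valence (C 4, N 3, O 2, S 2, halogen 1):
  atom 1: O, bond orders sum to 1 (valence 2) → 1 H
  atom 2: C, bond orders sum to 4 (valence 4) → 0 H
  atom 3: O, bond orders sum to 2 (valence 2) → 0 H
  atom 4: C, bond orders sum to 2 (valence 4) → 2 H
  atom 5: C, bond orders sum to 3 (valence 4) → 1 H
  atom 6: Cl (halogen, monovalent) → 0 H
  atom 7: C, bond orders sum to 4 (valence 4) → 0 H
  atom 8: C, bond orders sum to 4 (valence 4) → 0 H
  atom 9: O, bond orders sum to 1 (valence 2) → 1 H
  atom 10: C, bond orders sum to 4 (valence 4) → 0 H
  atom 11: O, bond orders sum to 1 (valence 2) → 1 H
  atom 12: C, bond orders sum to 3 (valence 4) → 1 H
  atom 13: C, bond orders sum to 3 (valence 4) → 1 H
  atom 14: C, bond orders sum to 3 (valence 4) → 1 H
Total hydrogens: 9.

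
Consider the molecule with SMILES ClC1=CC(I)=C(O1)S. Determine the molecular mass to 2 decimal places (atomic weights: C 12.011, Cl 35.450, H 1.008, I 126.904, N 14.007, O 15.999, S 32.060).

First, the molecular formula is C4H2ClIOS (counting implicit H from valence).
  C: 4 × 12.011 = 48.044
  Cl: 1 × 35.450 = 35.450
  H: 2 × 1.008 = 2.016
  I: 1 × 126.904 = 126.904
  O: 1 × 15.999 = 15.999
  S: 1 × 32.060 = 32.060
Sum: 4×12.011 + 1×35.450 + 2×1.008 + 1×126.904 + 1×15.999 + 1×32.060 = 260.473 → 260.47 g/mol.

260.47 g/mol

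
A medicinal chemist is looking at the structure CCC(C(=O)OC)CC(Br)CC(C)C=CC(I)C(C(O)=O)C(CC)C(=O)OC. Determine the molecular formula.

C20H32BrIO6

Walk through each heavy atom and fill implicit hydrogens from standard valence (C 4, N 3, O 2, S 2, halogen 1):
  atom 1: C, bond orders sum to 1 (valence 4) → 3 H
  atom 2: C, bond orders sum to 2 (valence 4) → 2 H
  atom 3: C, bond orders sum to 3 (valence 4) → 1 H
  atom 4: C, bond orders sum to 4 (valence 4) → 0 H
  atom 5: O, bond orders sum to 2 (valence 2) → 0 H
  atom 6: O, bond orders sum to 2 (valence 2) → 0 H
  atom 7: C, bond orders sum to 1 (valence 4) → 3 H
  atom 8: C, bond orders sum to 2 (valence 4) → 2 H
  atom 9: C, bond orders sum to 3 (valence 4) → 1 H
  atom 10: Br (halogen, monovalent) → 0 H
  atom 11: C, bond orders sum to 2 (valence 4) → 2 H
  atom 12: C, bond orders sum to 3 (valence 4) → 1 H
  atom 13: C, bond orders sum to 1 (valence 4) → 3 H
  atom 14: C, bond orders sum to 3 (valence 4) → 1 H
  atom 15: C, bond orders sum to 3 (valence 4) → 1 H
  atom 16: C, bond orders sum to 3 (valence 4) → 1 H
  atom 17: I (halogen, monovalent) → 0 H
  atom 18: C, bond orders sum to 3 (valence 4) → 1 H
  atom 19: C, bond orders sum to 4 (valence 4) → 0 H
  atom 20: O, bond orders sum to 1 (valence 2) → 1 H
  atom 21: O, bond orders sum to 2 (valence 2) → 0 H
  atom 22: C, bond orders sum to 3 (valence 4) → 1 H
  atom 23: C, bond orders sum to 2 (valence 4) → 2 H
  atom 24: C, bond orders sum to 1 (valence 4) → 3 H
  atom 25: C, bond orders sum to 4 (valence 4) → 0 H
  atom 26: O, bond orders sum to 2 (valence 2) → 0 H
  atom 27: O, bond orders sum to 2 (valence 2) → 0 H
  atom 28: C, bond orders sum to 1 (valence 4) → 3 H
Totals → C:20, H:32, Br:1, I:1, O:6.
In Hill order: C20H32BrIO6.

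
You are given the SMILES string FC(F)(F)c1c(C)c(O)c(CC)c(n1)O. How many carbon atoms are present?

9

Count every carbon token in the SMILES (each C, including those in ring-closure positions and inside branches).
Carbon count: 9.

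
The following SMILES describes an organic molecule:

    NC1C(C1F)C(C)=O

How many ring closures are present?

1

In SMILES, each pair of matching ring-closure digits denotes one ring-closing bond; the number of such bonds equals the number of independent rings.
Ring-closure bonds here: 1.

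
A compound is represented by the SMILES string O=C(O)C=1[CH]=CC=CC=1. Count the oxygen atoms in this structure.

Scan the SMILES for O atoms (remember two-letter symbols like Cl and Br are single atoms).
Oxygen count: 2.

2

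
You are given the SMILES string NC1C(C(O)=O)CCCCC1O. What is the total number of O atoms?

Scan the SMILES for O atoms (remember two-letter symbols like Cl and Br are single atoms).
Oxygen count: 3.

3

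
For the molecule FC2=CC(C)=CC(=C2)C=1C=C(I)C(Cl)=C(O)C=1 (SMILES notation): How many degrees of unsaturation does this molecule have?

8

Degree of unsaturation = (number of rings) + (number of π bonds).
Ring closures in the SMILES: 2.
π bonds: 6 double bonds (each 1 DoU) → 6 DoU from unsaturation.
Total DoU = 2 + 6 = 8.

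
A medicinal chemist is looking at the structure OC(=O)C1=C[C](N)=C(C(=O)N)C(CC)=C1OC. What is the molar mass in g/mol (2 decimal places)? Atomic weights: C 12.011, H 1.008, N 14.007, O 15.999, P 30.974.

First, the molecular formula is C11H14N2O4 (counting implicit H from valence).
  C: 11 × 12.011 = 132.121
  H: 14 × 1.008 = 14.112
  N: 2 × 14.007 = 28.014
  O: 4 × 15.999 = 63.996
Sum: 11×12.011 + 14×1.008 + 2×14.007 + 4×15.999 = 238.243 → 238.24 g/mol.

238.24 g/mol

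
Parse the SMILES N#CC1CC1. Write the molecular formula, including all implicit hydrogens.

Walk through each heavy atom and fill implicit hydrogens from standard valence (C 4, N 3, O 2, S 2, halogen 1):
  atom 1: N, bond orders sum to 3 (valence 3) → 0 H
  atom 2: C, bond orders sum to 4 (valence 4) → 0 H
  atom 3: C, bond orders sum to 3 (valence 4) → 1 H
  atom 4: C, bond orders sum to 2 (valence 4) → 2 H
  atom 5: C, bond orders sum to 2 (valence 4) → 2 H
Totals → C:4, H:5, N:1.

C4H5N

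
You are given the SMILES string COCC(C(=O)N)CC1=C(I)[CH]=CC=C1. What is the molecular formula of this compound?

C11H14INO2

Walk through each heavy atom and fill implicit hydrogens from standard valence (C 4, N 3, O 2, S 2, halogen 1):
  atom 1: C, bond orders sum to 1 (valence 4) → 3 H
  atom 2: O, bond orders sum to 2 (valence 2) → 0 H
  atom 3: C, bond orders sum to 2 (valence 4) → 2 H
  atom 4: C, bond orders sum to 3 (valence 4) → 1 H
  atom 5: C, bond orders sum to 4 (valence 4) → 0 H
  atom 6: O, bond orders sum to 2 (valence 2) → 0 H
  atom 7: N, bond orders sum to 1 (valence 3) → 2 H
  atom 8: C, bond orders sum to 2 (valence 4) → 2 H
  atom 9: C, bond orders sum to 4 (valence 4) → 0 H
  atom 10: C, bond orders sum to 4 (valence 4) → 0 H
  atom 11: I (halogen, monovalent) → 0 H
  atom 12: C with explicit H count 1
  atom 13: C, bond orders sum to 3 (valence 4) → 1 H
  atom 14: C, bond orders sum to 3 (valence 4) → 1 H
  atom 15: C, bond orders sum to 3 (valence 4) → 1 H
Totals → C:11, H:14, I:1, N:1, O:2.
In Hill order: C11H14INO2.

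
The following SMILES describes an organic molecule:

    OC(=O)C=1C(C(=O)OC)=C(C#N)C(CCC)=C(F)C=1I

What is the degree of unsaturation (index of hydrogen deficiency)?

Molecular formula: C13H11FINO4.
DoU = (2C + 2 + N − H − X) / 2, where X is the halogen count and O/S are ignored.
    = (2·13 + 2 + 1 − 11 − 2) / 2 = 16 / 2 = 8.

8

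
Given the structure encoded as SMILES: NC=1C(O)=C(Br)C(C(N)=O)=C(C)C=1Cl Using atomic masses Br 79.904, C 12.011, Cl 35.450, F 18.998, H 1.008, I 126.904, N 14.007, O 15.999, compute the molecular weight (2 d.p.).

First, the molecular formula is C8H8BrClN2O2 (counting implicit H from valence).
  Br: 1 × 79.904 = 79.904
  C: 8 × 12.011 = 96.088
  Cl: 1 × 35.450 = 35.450
  H: 8 × 1.008 = 8.064
  N: 2 × 14.007 = 28.014
  O: 2 × 15.999 = 31.998
Sum: 1×79.904 + 8×12.011 + 1×35.450 + 8×1.008 + 2×14.007 + 2×15.999 = 279.518 → 279.52 g/mol.

279.52 g/mol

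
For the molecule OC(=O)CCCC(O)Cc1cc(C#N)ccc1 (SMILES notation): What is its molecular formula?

C13H15NO3

Walk through each heavy atom and fill implicit hydrogens from standard valence (C 4, N 3, O 2, S 2, halogen 1); for lowercase aromatic atoms, an aromatic c carries 1 H when it has two neighbours and 0 H with three, and aromatic n carries 0 H:
  atom 1: O, bond orders sum to 1 (valence 2) → 1 H
  atom 2: C, bond orders sum to 4 (valence 4) → 0 H
  atom 3: O, bond orders sum to 2 (valence 2) → 0 H
  atom 4: C, bond orders sum to 2 (valence 4) → 2 H
  atom 5: C, bond orders sum to 2 (valence 4) → 2 H
  atom 6: C, bond orders sum to 2 (valence 4) → 2 H
  atom 7: C, bond orders sum to 3 (valence 4) → 1 H
  atom 8: O, bond orders sum to 1 (valence 2) → 1 H
  atom 9: C, bond orders sum to 2 (valence 4) → 2 H
  atom 10: aromatic c, 3 neighbours → 0 H
  atom 11: aromatic c, 2 neighbours → 1 H
  atom 12: aromatic c, 3 neighbours → 0 H
  atom 13: C, bond orders sum to 4 (valence 4) → 0 H
  atom 14: N, bond orders sum to 3 (valence 3) → 0 H
  atom 15: aromatic c, 2 neighbours → 1 H
  atom 16: aromatic c, 2 neighbours → 1 H
  atom 17: aromatic c, 2 neighbours → 1 H
Totals → C:13, H:15, N:1, O:3.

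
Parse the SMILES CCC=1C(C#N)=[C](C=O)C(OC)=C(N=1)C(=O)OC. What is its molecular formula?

C12H12N2O4

Walk through each heavy atom and fill implicit hydrogens from standard valence (C 4, N 3, O 2, S 2, halogen 1):
  atom 1: C, bond orders sum to 1 (valence 4) → 3 H
  atom 2: C, bond orders sum to 2 (valence 4) → 2 H
  atom 3: C, bond orders sum to 4 (valence 4) → 0 H
  atom 4: C, bond orders sum to 4 (valence 4) → 0 H
  atom 5: C, bond orders sum to 4 (valence 4) → 0 H
  atom 6: N, bond orders sum to 3 (valence 3) → 0 H
  atom 7: C with explicit H count 0
  atom 8: C, bond orders sum to 3 (valence 4) → 1 H
  atom 9: O, bond orders sum to 2 (valence 2) → 0 H
  atom 10: C, bond orders sum to 4 (valence 4) → 0 H
  atom 11: O, bond orders sum to 2 (valence 2) → 0 H
  atom 12: C, bond orders sum to 1 (valence 4) → 3 H
  atom 13: C, bond orders sum to 4 (valence 4) → 0 H
  atom 14: N, bond orders sum to 3 (valence 3) → 0 H
  atom 15: C, bond orders sum to 4 (valence 4) → 0 H
  atom 16: O, bond orders sum to 2 (valence 2) → 0 H
  atom 17: O, bond orders sum to 2 (valence 2) → 0 H
  atom 18: C, bond orders sum to 1 (valence 4) → 3 H
Totals → C:12, H:12, N:2, O:4.
In Hill order: C12H12N2O4.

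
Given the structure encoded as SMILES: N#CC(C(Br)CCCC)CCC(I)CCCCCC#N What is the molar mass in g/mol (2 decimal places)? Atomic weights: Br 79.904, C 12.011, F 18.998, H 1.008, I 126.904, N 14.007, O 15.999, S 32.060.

453.21 g/mol

First, the molecular formula is C16H26BrIN2 (counting implicit H from valence).
  Br: 1 × 79.904 = 79.904
  C: 16 × 12.011 = 192.176
  H: 26 × 1.008 = 26.208
  I: 1 × 126.904 = 126.904
  N: 2 × 14.007 = 28.014
Sum: 1×79.904 + 16×12.011 + 26×1.008 + 1×126.904 + 2×14.007 = 453.206 → 453.21 g/mol.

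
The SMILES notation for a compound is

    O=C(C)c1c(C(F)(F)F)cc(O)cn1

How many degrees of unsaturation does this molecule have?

Molecular formula: C8H6F3NO2.
DoU = (2C + 2 + N − H − X) / 2, where X is the halogen count and O/S are ignored.
    = (2·8 + 2 + 1 − 6 − 3) / 2 = 10 / 2 = 5.

5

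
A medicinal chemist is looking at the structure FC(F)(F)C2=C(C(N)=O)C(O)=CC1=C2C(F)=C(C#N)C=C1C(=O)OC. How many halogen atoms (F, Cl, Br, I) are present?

Halogen atoms appear at heavy-atom positions 1, 3, 4, 16 (4×F).
Other groups present: 1 amide, 1 ester, 1 hydroxyl, 1 nitrile.
Halogen count: 4.

4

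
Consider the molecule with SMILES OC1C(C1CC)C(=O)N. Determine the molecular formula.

C6H11NO2

Walk through each heavy atom and fill implicit hydrogens from standard valence (C 4, N 3, O 2, S 2, halogen 1):
  atom 1: O, bond orders sum to 1 (valence 2) → 1 H
  atom 2: C, bond orders sum to 3 (valence 4) → 1 H
  atom 3: C, bond orders sum to 3 (valence 4) → 1 H
  atom 4: C, bond orders sum to 3 (valence 4) → 1 H
  atom 5: C, bond orders sum to 2 (valence 4) → 2 H
  atom 6: C, bond orders sum to 1 (valence 4) → 3 H
  atom 7: C, bond orders sum to 4 (valence 4) → 0 H
  atom 8: O, bond orders sum to 2 (valence 2) → 0 H
  atom 9: N, bond orders sum to 1 (valence 3) → 2 H
Totals → C:6, H:11, N:1, O:2.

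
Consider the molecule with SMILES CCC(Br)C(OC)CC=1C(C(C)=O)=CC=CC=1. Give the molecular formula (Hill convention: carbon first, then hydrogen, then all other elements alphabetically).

Walk through each heavy atom and fill implicit hydrogens from standard valence (C 4, N 3, O 2, S 2, halogen 1):
  atom 1: C, bond orders sum to 1 (valence 4) → 3 H
  atom 2: C, bond orders sum to 2 (valence 4) → 2 H
  atom 3: C, bond orders sum to 3 (valence 4) → 1 H
  atom 4: Br (halogen, monovalent) → 0 H
  atom 5: C, bond orders sum to 3 (valence 4) → 1 H
  atom 6: O, bond orders sum to 2 (valence 2) → 0 H
  atom 7: C, bond orders sum to 1 (valence 4) → 3 H
  atom 8: C, bond orders sum to 2 (valence 4) → 2 H
  atom 9: C, bond orders sum to 4 (valence 4) → 0 H
  atom 10: C, bond orders sum to 4 (valence 4) → 0 H
  atom 11: C, bond orders sum to 4 (valence 4) → 0 H
  atom 12: C, bond orders sum to 1 (valence 4) → 3 H
  atom 13: O, bond orders sum to 2 (valence 2) → 0 H
  atom 14: C, bond orders sum to 3 (valence 4) → 1 H
  atom 15: C, bond orders sum to 3 (valence 4) → 1 H
  atom 16: C, bond orders sum to 3 (valence 4) → 1 H
  atom 17: C, bond orders sum to 3 (valence 4) → 1 H
Totals → C:14, H:19, Br:1, O:2.
In Hill order: C14H19BrO2.

C14H19BrO2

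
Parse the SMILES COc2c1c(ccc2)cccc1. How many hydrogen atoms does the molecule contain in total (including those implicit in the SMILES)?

10

Walk through each heavy atom and fill implicit hydrogens from standard valence (C 4, N 3, O 2, S 2, halogen 1); for lowercase aromatic atoms, an aromatic c carries 1 H when it has two neighbours and 0 H with three, and aromatic n carries 0 H:
  atom 1: C, bond orders sum to 1 (valence 4) → 3 H
  atom 2: O, bond orders sum to 2 (valence 2) → 0 H
  atom 3: aromatic c, 3 neighbours → 0 H
  atom 4: aromatic c, 3 neighbours → 0 H
  atom 5: aromatic c, 3 neighbours → 0 H
  atom 6: aromatic c, 2 neighbours → 1 H
  atom 7: aromatic c, 2 neighbours → 1 H
  atom 8: aromatic c, 2 neighbours → 1 H
  atom 9: aromatic c, 2 neighbours → 1 H
  atom 10: aromatic c, 2 neighbours → 1 H
  atom 11: aromatic c, 2 neighbours → 1 H
  atom 12: aromatic c, 2 neighbours → 1 H
Total hydrogens: 10.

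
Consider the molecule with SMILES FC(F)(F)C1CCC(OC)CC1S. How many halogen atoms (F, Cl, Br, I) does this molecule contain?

Halogen atoms appear at heavy-atom positions 1, 3, 4 (3×F).
Other groups present: 1 ether, 1 thiol.
Halogen count: 3.

3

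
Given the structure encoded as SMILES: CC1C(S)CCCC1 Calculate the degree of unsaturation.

Molecular formula: C7H14S.
DoU = (2C + 2 + N − H − X) / 2, where X is the halogen count and O/S are ignored.
    = (2·7 + 2 + 0 − 14 − 0) / 2 = 2 / 2 = 1.

1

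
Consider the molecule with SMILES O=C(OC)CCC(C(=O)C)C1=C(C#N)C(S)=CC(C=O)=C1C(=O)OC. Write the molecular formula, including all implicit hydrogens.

C17H17NO6S

Walk through each heavy atom and fill implicit hydrogens from standard valence (C 4, N 3, O 2, S 2, halogen 1):
  atom 1: O, bond orders sum to 2 (valence 2) → 0 H
  atom 2: C, bond orders sum to 4 (valence 4) → 0 H
  atom 3: O, bond orders sum to 2 (valence 2) → 0 H
  atom 4: C, bond orders sum to 1 (valence 4) → 3 H
  atom 5: C, bond orders sum to 2 (valence 4) → 2 H
  atom 6: C, bond orders sum to 2 (valence 4) → 2 H
  atom 7: C, bond orders sum to 3 (valence 4) → 1 H
  atom 8: C, bond orders sum to 4 (valence 4) → 0 H
  atom 9: O, bond orders sum to 2 (valence 2) → 0 H
  atom 10: C, bond orders sum to 1 (valence 4) → 3 H
  atom 11: C, bond orders sum to 4 (valence 4) → 0 H
  atom 12: C, bond orders sum to 4 (valence 4) → 0 H
  atom 13: C, bond orders sum to 4 (valence 4) → 0 H
  atom 14: N, bond orders sum to 3 (valence 3) → 0 H
  atom 15: C, bond orders sum to 4 (valence 4) → 0 H
  atom 16: S, bond orders sum to 1 (valence 2) → 1 H
  atom 17: C, bond orders sum to 3 (valence 4) → 1 H
  atom 18: C, bond orders sum to 4 (valence 4) → 0 H
  atom 19: C, bond orders sum to 3 (valence 4) → 1 H
  atom 20: O, bond orders sum to 2 (valence 2) → 0 H
  atom 21: C, bond orders sum to 4 (valence 4) → 0 H
  atom 22: C, bond orders sum to 4 (valence 4) → 0 H
  atom 23: O, bond orders sum to 2 (valence 2) → 0 H
  atom 24: O, bond orders sum to 2 (valence 2) → 0 H
  atom 25: C, bond orders sum to 1 (valence 4) → 3 H
Totals → C:17, H:17, N:1, O:6, S:1.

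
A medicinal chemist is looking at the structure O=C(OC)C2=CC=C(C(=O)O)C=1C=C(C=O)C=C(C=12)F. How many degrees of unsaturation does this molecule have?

Molecular formula: C14H9FO5.
DoU = (2C + 2 + N − H − X) / 2, where X is the halogen count and O/S are ignored.
    = (2·14 + 2 + 0 − 9 − 1) / 2 = 20 / 2 = 10.

10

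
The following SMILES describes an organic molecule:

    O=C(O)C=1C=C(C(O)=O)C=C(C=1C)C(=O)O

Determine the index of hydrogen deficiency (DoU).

Molecular formula: C10H8O6.
DoU = (2C + 2 + N − H − X) / 2, where X is the halogen count and O/S are ignored.
    = (2·10 + 2 + 0 − 8 − 0) / 2 = 14 / 2 = 7.

7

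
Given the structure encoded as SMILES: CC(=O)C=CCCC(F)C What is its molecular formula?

Walk through each heavy atom and fill implicit hydrogens from standard valence (C 4, N 3, O 2, S 2, halogen 1):
  atom 1: C, bond orders sum to 1 (valence 4) → 3 H
  atom 2: C, bond orders sum to 4 (valence 4) → 0 H
  atom 3: O, bond orders sum to 2 (valence 2) → 0 H
  atom 4: C, bond orders sum to 3 (valence 4) → 1 H
  atom 5: C, bond orders sum to 3 (valence 4) → 1 H
  atom 6: C, bond orders sum to 2 (valence 4) → 2 H
  atom 7: C, bond orders sum to 2 (valence 4) → 2 H
  atom 8: C, bond orders sum to 3 (valence 4) → 1 H
  atom 9: F (halogen, monovalent) → 0 H
  atom 10: C, bond orders sum to 1 (valence 4) → 3 H
Totals → C:8, H:13, F:1, O:1.
In Hill order: C8H13FO.

C8H13FO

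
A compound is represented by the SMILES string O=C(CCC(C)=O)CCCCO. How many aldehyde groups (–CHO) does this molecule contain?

0

Scan the SMILES for the aldehyde motif — none present.
Groups that are present: 1 hydroxyl, 2 ketone.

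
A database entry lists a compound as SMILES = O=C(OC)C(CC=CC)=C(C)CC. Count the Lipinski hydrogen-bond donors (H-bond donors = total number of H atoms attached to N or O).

0

Donors: find every N or O and count the H atoms it carries.
  atom 1 (O): bond orders sum to 2 → 0 H
  atom 3 (O): bond orders sum to 2 → 0 H
Lipinski HBD = 0.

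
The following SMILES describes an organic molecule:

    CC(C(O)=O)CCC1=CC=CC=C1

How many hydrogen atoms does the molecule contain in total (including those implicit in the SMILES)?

Walk through each heavy atom and fill implicit hydrogens from standard valence (C 4, N 3, O 2, S 2, halogen 1):
  atom 1: C, bond orders sum to 1 (valence 4) → 3 H
  atom 2: C, bond orders sum to 3 (valence 4) → 1 H
  atom 3: C, bond orders sum to 4 (valence 4) → 0 H
  atom 4: O, bond orders sum to 1 (valence 2) → 1 H
  atom 5: O, bond orders sum to 2 (valence 2) → 0 H
  atom 6: C, bond orders sum to 2 (valence 4) → 2 H
  atom 7: C, bond orders sum to 2 (valence 4) → 2 H
  atom 8: C, bond orders sum to 4 (valence 4) → 0 H
  atom 9: C, bond orders sum to 3 (valence 4) → 1 H
  atom 10: C, bond orders sum to 3 (valence 4) → 1 H
  atom 11: C, bond orders sum to 3 (valence 4) → 1 H
  atom 12: C, bond orders sum to 3 (valence 4) → 1 H
  atom 13: C, bond orders sum to 3 (valence 4) → 1 H
Total hydrogens: 14.

14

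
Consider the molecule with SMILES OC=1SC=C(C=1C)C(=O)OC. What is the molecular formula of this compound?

C7H8O3S

Walk through each heavy atom and fill implicit hydrogens from standard valence (C 4, N 3, O 2, S 2, halogen 1):
  atom 1: O, bond orders sum to 1 (valence 2) → 1 H
  atom 2: C, bond orders sum to 4 (valence 4) → 0 H
  atom 3: S, bond orders sum to 2 (valence 2) → 0 H
  atom 4: C, bond orders sum to 3 (valence 4) → 1 H
  atom 5: C, bond orders sum to 4 (valence 4) → 0 H
  atom 6: C, bond orders sum to 4 (valence 4) → 0 H
  atom 7: C, bond orders sum to 1 (valence 4) → 3 H
  atom 8: C, bond orders sum to 4 (valence 4) → 0 H
  atom 9: O, bond orders sum to 2 (valence 2) → 0 H
  atom 10: O, bond orders sum to 2 (valence 2) → 0 H
  atom 11: C, bond orders sum to 1 (valence 4) → 3 H
Totals → C:7, H:8, O:3, S:1.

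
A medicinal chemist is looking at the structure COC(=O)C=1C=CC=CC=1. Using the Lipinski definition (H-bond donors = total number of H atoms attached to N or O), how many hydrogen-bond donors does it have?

Donors: find every N or O and count the H atoms it carries.
  atom 2 (O): bond orders sum to 2 → 0 H
  atom 4 (O): bond orders sum to 2 → 0 H
Lipinski HBD = 0.

0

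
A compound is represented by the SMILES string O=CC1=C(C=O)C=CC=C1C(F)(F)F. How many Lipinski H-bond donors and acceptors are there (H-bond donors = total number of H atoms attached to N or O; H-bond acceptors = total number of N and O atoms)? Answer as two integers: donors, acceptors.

0, 2

Donors: find every N or O and count the H atoms it carries.
  atom 1 (O): bond orders sum to 2 → 0 H
  atom 6 (O): bond orders sum to 2 → 0 H
Lipinski HBD = 0.
Acceptors: N atoms = 0, O atoms = 2 → HBA = 2.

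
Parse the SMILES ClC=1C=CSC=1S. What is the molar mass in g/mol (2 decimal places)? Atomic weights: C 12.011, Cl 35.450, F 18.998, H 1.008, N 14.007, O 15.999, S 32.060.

First, the molecular formula is C4H3ClS2 (counting implicit H from valence).
  C: 4 × 12.011 = 48.044
  Cl: 1 × 35.450 = 35.450
  H: 3 × 1.008 = 3.024
  S: 2 × 32.060 = 64.120
Sum: 4×12.011 + 1×35.450 + 3×1.008 + 2×32.060 = 150.638 → 150.64 g/mol.

150.64 g/mol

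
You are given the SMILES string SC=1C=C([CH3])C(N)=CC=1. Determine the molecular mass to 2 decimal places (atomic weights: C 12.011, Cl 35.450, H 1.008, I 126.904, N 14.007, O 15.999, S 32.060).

First, the molecular formula is C7H9NS (counting implicit H from valence).
  C: 7 × 12.011 = 84.077
  H: 9 × 1.008 = 9.072
  N: 1 × 14.007 = 14.007
  S: 1 × 32.060 = 32.060
Sum: 7×12.011 + 9×1.008 + 1×14.007 + 1×32.060 = 139.216 → 139.22 g/mol.

139.22 g/mol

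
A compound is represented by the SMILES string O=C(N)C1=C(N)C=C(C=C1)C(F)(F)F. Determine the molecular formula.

C8H7F3N2O

Walk through each heavy atom and fill implicit hydrogens from standard valence (C 4, N 3, O 2, S 2, halogen 1):
  atom 1: O, bond orders sum to 2 (valence 2) → 0 H
  atom 2: C, bond orders sum to 4 (valence 4) → 0 H
  atom 3: N, bond orders sum to 1 (valence 3) → 2 H
  atom 4: C, bond orders sum to 4 (valence 4) → 0 H
  atom 5: C, bond orders sum to 4 (valence 4) → 0 H
  atom 6: N, bond orders sum to 1 (valence 3) → 2 H
  atom 7: C, bond orders sum to 3 (valence 4) → 1 H
  atom 8: C, bond orders sum to 4 (valence 4) → 0 H
  atom 9: C, bond orders sum to 3 (valence 4) → 1 H
  atom 10: C, bond orders sum to 3 (valence 4) → 1 H
  atom 11: C, bond orders sum to 4 (valence 4) → 0 H
  atom 12: F (halogen, monovalent) → 0 H
  atom 13: F (halogen, monovalent) → 0 H
  atom 14: F (halogen, monovalent) → 0 H
Totals → C:8, H:7, F:3, N:2, O:1.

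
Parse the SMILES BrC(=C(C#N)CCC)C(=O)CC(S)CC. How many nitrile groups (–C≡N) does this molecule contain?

The nitrile motif appears at heavy-atom position 4 in the SMILES.
Other groups present: 1 alkene, 1 ketone, 1 thiol.
Nitrile count: 1.

1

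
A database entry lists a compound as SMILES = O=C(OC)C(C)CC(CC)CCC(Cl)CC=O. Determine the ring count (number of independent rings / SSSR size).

0

In SMILES, each pair of matching ring-closure digits denotes one ring-closing bond; the number of such bonds equals the number of independent rings.
Ring-closure bonds here: 0.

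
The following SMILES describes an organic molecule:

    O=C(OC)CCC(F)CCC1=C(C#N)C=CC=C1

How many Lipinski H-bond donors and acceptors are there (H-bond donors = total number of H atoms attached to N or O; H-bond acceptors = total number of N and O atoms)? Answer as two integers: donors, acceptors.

0, 3

Donors: find every N or O and count the H atoms it carries.
  atom 1 (O): bond orders sum to 2 → 0 H
  atom 3 (O): bond orders sum to 2 → 0 H
  atom 14 (N): bond orders sum to 3 → 0 H
Lipinski HBD = 0.
Acceptors: N atoms = 1, O atoms = 2 → HBA = 3.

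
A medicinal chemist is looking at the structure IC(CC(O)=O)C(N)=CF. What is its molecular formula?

Walk through each heavy atom and fill implicit hydrogens from standard valence (C 4, N 3, O 2, S 2, halogen 1):
  atom 1: I (halogen, monovalent) → 0 H
  atom 2: C, bond orders sum to 3 (valence 4) → 1 H
  atom 3: C, bond orders sum to 2 (valence 4) → 2 H
  atom 4: C, bond orders sum to 4 (valence 4) → 0 H
  atom 5: O, bond orders sum to 1 (valence 2) → 1 H
  atom 6: O, bond orders sum to 2 (valence 2) → 0 H
  atom 7: C, bond orders sum to 4 (valence 4) → 0 H
  atom 8: N, bond orders sum to 1 (valence 3) → 2 H
  atom 9: C, bond orders sum to 3 (valence 4) → 1 H
  atom 10: F (halogen, monovalent) → 0 H
Totals → C:5, H:7, F:1, I:1, N:1, O:2.
In Hill order: C5H7FINO2.

C5H7FINO2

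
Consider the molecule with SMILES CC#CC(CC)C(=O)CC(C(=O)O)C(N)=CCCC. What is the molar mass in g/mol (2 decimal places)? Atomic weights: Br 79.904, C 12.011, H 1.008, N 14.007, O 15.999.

First, the molecular formula is C15H23NO3 (counting implicit H from valence).
  C: 15 × 12.011 = 180.165
  H: 23 × 1.008 = 23.184
  N: 1 × 14.007 = 14.007
  O: 3 × 15.999 = 47.997
Sum: 15×12.011 + 23×1.008 + 1×14.007 + 3×15.999 = 265.353 → 265.35 g/mol.

265.35 g/mol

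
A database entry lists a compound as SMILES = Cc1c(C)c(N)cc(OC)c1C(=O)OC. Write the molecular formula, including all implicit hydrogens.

Walk through each heavy atom and fill implicit hydrogens from standard valence (C 4, N 3, O 2, S 2, halogen 1); for lowercase aromatic atoms, an aromatic c carries 1 H when it has two neighbours and 0 H with three, and aromatic n carries 0 H:
  atom 1: C, bond orders sum to 1 (valence 4) → 3 H
  atom 2: aromatic c, 3 neighbours → 0 H
  atom 3: aromatic c, 3 neighbours → 0 H
  atom 4: C, bond orders sum to 1 (valence 4) → 3 H
  atom 5: aromatic c, 3 neighbours → 0 H
  atom 6: N, bond orders sum to 1 (valence 3) → 2 H
  atom 7: aromatic c, 2 neighbours → 1 H
  atom 8: aromatic c, 3 neighbours → 0 H
  atom 9: O, bond orders sum to 2 (valence 2) → 0 H
  atom 10: C, bond orders sum to 1 (valence 4) → 3 H
  atom 11: aromatic c, 3 neighbours → 0 H
  atom 12: C, bond orders sum to 4 (valence 4) → 0 H
  atom 13: O, bond orders sum to 2 (valence 2) → 0 H
  atom 14: O, bond orders sum to 2 (valence 2) → 0 H
  atom 15: C, bond orders sum to 1 (valence 4) → 3 H
Totals → C:11, H:15, N:1, O:3.

C11H15NO3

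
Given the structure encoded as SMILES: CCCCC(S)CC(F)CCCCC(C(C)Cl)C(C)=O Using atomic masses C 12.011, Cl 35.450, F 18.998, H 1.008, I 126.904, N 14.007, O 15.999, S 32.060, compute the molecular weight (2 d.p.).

First, the molecular formula is C16H30ClFOS (counting implicit H from valence).
  C: 16 × 12.011 = 192.176
  Cl: 1 × 35.450 = 35.450
  F: 1 × 18.998 = 18.998
  H: 30 × 1.008 = 30.240
  O: 1 × 15.999 = 15.999
  S: 1 × 32.060 = 32.060
Sum: 16×12.011 + 1×35.450 + 1×18.998 + 30×1.008 + 1×15.999 + 1×32.060 = 324.923 → 324.92 g/mol.

324.92 g/mol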